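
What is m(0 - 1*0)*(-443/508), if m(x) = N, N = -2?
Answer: 443/254 ≈ 1.7441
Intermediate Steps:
m(x) = -2
m(0 - 1*0)*(-443/508) = -(-886)/508 = -2*(-443/508) = 443/254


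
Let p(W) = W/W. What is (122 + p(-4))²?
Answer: 15129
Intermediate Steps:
p(W) = 1
(122 + p(-4))² = (122 + 1)² = 123² = 15129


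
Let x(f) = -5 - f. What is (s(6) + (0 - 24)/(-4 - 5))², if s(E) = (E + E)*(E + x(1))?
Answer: 64/9 ≈ 7.1111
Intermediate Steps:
s(E) = 2*E*(-6 + E) (s(E) = (E + E)*(E + (-5 - 1*1)) = (2*E)*(E + (-5 - 1)) = (2*E)*(E - 6) = (2*E)*(-6 + E) = 2*E*(-6 + E))
(s(6) + (0 - 24)/(-4 - 5))² = (2*6*(-6 + 6) + (0 - 24)/(-4 - 5))² = (2*6*0 - 24/(-9))² = (0 - 24*(-⅑))² = (0 + 8/3)² = (8/3)² = 64/9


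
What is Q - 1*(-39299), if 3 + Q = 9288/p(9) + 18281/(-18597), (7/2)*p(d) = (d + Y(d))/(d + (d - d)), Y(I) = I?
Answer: 1033045069/18597 ≈ 55549.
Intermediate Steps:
p(d) = 4/7 (p(d) = 2*((d + d)/(d + (d - d)))/7 = 2*((2*d)/(d + 0))/7 = 2*((2*d)/d)/7 = (2/7)*2 = 4/7)
Q = 302201566/18597 (Q = -3 + (9288/(4/7) + 18281/(-18597)) = -3 + (9288*(7/4) + 18281*(-1/18597)) = -3 + (16254 - 18281/18597) = -3 + 302257357/18597 = 302201566/18597 ≈ 16250.)
Q - 1*(-39299) = 302201566/18597 - 1*(-39299) = 302201566/18597 + 39299 = 1033045069/18597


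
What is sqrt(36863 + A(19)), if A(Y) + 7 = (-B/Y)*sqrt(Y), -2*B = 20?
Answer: sqrt(13305016 + 190*sqrt(19))/19 ≈ 191.99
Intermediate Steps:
B = -10 (B = -1/2*20 = -10)
A(Y) = -7 + 10/sqrt(Y) (A(Y) = -7 + (-(-10)/Y)*sqrt(Y) = -7 + (10/Y)*sqrt(Y) = -7 + 10/sqrt(Y))
sqrt(36863 + A(19)) = sqrt(36863 + (-7 + 10/sqrt(19))) = sqrt(36863 + (-7 + 10*(sqrt(19)/19))) = sqrt(36863 + (-7 + 10*sqrt(19)/19)) = sqrt(36856 + 10*sqrt(19)/19)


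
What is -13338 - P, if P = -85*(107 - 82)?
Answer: -11213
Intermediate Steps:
P = -2125 (P = -85*25 = -2125)
-13338 - P = -13338 - 1*(-2125) = -13338 + 2125 = -11213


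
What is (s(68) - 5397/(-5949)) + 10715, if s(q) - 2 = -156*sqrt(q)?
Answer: 21253610/1983 - 312*sqrt(17) ≈ 9431.5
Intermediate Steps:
s(q) = 2 - 156*sqrt(q)
(s(68) - 5397/(-5949)) + 10715 = ((2 - 312*sqrt(17)) - 5397/(-5949)) + 10715 = ((2 - 312*sqrt(17)) - 5397*(-1/5949)) + 10715 = ((2 - 312*sqrt(17)) + 1799/1983) + 10715 = (5765/1983 - 312*sqrt(17)) + 10715 = 21253610/1983 - 312*sqrt(17)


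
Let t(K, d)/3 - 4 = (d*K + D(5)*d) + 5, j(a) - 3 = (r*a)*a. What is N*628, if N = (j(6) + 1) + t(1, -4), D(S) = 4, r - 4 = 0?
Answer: 72220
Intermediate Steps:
r = 4 (r = 4 + 0 = 4)
j(a) = 3 + 4*a² (j(a) = 3 + (4*a)*a = 3 + 4*a²)
t(K, d) = 27 + 12*d + 3*K*d (t(K, d) = 12 + 3*((d*K + 4*d) + 5) = 12 + 3*((K*d + 4*d) + 5) = 12 + 3*((4*d + K*d) + 5) = 12 + 3*(5 + 4*d + K*d) = 12 + (15 + 12*d + 3*K*d) = 27 + 12*d + 3*K*d)
N = 115 (N = ((3 + 4*6²) + 1) + (27 + 12*(-4) + 3*1*(-4)) = ((3 + 4*36) + 1) + (27 - 48 - 12) = ((3 + 144) + 1) - 33 = (147 + 1) - 33 = 148 - 33 = 115)
N*628 = 115*628 = 72220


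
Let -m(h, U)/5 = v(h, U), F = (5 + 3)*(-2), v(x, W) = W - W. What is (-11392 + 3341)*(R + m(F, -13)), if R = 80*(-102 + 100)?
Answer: 1288160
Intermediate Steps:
v(x, W) = 0
F = -16 (F = 8*(-2) = -16)
m(h, U) = 0 (m(h, U) = -5*0 = 0)
R = -160 (R = 80*(-2) = -160)
(-11392 + 3341)*(R + m(F, -13)) = (-11392 + 3341)*(-160 + 0) = -8051*(-160) = 1288160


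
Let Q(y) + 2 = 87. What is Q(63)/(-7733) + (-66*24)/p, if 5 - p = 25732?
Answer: 10062277/198946891 ≈ 0.050578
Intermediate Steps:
p = -25727 (p = 5 - 1*25732 = 5 - 25732 = -25727)
Q(y) = 85 (Q(y) = -2 + 87 = 85)
Q(63)/(-7733) + (-66*24)/p = 85/(-7733) - 66*24/(-25727) = 85*(-1/7733) - 1584*(-1/25727) = -85/7733 + 1584/25727 = 10062277/198946891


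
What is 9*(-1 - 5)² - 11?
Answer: 313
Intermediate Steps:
9*(-1 - 5)² - 11 = 9*(-6)² - 11 = 9*36 - 11 = 324 - 11 = 313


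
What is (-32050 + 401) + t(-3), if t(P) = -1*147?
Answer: -31796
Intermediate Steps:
t(P) = -147
(-32050 + 401) + t(-3) = (-32050 + 401) - 147 = -31649 - 147 = -31796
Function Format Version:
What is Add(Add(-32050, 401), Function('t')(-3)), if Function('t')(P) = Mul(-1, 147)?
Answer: -31796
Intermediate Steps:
Function('t')(P) = -147
Add(Add(-32050, 401), Function('t')(-3)) = Add(Add(-32050, 401), -147) = Add(-31649, -147) = -31796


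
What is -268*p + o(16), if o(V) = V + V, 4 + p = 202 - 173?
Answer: -6668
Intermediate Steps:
p = 25 (p = -4 + (202 - 173) = -4 + 29 = 25)
o(V) = 2*V
-268*p + o(16) = -268*25 + 2*16 = -6700 + 32 = -6668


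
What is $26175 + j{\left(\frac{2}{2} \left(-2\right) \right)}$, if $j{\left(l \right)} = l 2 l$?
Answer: $26183$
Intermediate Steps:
$j{\left(l \right)} = 2 l^{2}$ ($j{\left(l \right)} = 2 l l = 2 l^{2}$)
$26175 + j{\left(\frac{2}{2} \left(-2\right) \right)} = 26175 + 2 \left(\frac{2}{2} \left(-2\right)\right)^{2} = 26175 + 2 \left(2 \cdot \frac{1}{2} \left(-2\right)\right)^{2} = 26175 + 2 \left(1 \left(-2\right)\right)^{2} = 26175 + 2 \left(-2\right)^{2} = 26175 + 2 \cdot 4 = 26175 + 8 = 26183$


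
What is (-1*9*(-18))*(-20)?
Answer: -3240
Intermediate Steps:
(-1*9*(-18))*(-20) = -9*(-18)*(-20) = 162*(-20) = -3240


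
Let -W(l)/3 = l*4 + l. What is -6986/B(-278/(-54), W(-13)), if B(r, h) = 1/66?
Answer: -461076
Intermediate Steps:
W(l) = -15*l (W(l) = -3*(l*4 + l) = -3*(4*l + l) = -15*l)
B(r, h) = 1/66
-6986/B(-278/(-54), W(-13)) = -6986/1/66 = -6986*66 = -461076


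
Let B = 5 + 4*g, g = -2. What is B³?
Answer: -27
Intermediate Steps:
B = -3 (B = 5 + 4*(-2) = 5 - 8 = -3)
B³ = (-3)³ = -27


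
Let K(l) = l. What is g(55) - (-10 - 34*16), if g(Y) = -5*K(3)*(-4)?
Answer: 614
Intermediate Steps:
g(Y) = 60 (g(Y) = -5*3*(-4) = -15*(-4) = 60)
g(55) - (-10 - 34*16) = 60 - (-10 - 34*16) = 60 - (-10 - 544) = 60 - 1*(-554) = 60 + 554 = 614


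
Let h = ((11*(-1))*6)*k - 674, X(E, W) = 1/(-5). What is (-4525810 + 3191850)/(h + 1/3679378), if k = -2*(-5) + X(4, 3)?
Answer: 24540715384400/24298612307 ≈ 1010.0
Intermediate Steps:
X(E, W) = -1/5
k = 49/5 (k = -2*(-5) - 1/5 = 10 - 1/5 = 49/5 ≈ 9.8000)
h = -6604/5 (h = ((11*(-1))*6)*(49/5) - 674 = -11*6*(49/5) - 674 = -66*49/5 - 674 = -3234/5 - 674 = -6604/5 ≈ -1320.8)
(-4525810 + 3191850)/(h + 1/3679378) = (-4525810 + 3191850)/(-6604/5 + 1/3679378) = -1333960/(-6604/5 + 1/3679378) = -1333960/(-24298612307/18396890) = -1333960*(-18396890/24298612307) = 24540715384400/24298612307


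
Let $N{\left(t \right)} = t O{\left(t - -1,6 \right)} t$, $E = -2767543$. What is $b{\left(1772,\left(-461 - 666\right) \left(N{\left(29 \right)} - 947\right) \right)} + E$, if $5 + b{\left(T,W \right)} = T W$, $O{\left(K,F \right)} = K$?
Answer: $-48496987000$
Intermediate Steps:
$N{\left(t \right)} = t^{2} \left(1 + t\right)$ ($N{\left(t \right)} = t \left(t - -1\right) t = t \left(t + 1\right) t = t \left(1 + t\right) t = t^{2} \left(1 + t\right)$)
$b{\left(T,W \right)} = -5 + T W$
$b{\left(1772,\left(-461 - 666\right) \left(N{\left(29 \right)} - 947\right) \right)} + E = \left(-5 + 1772 \left(-461 - 666\right) \left(29^{2} \left(1 + 29\right) - 947\right)\right) - 2767543 = \left(-5 + 1772 \left(- 1127 \left(841 \cdot 30 - 947\right)\right)\right) - 2767543 = \left(-5 + 1772 \left(- 1127 \left(25230 - 947\right)\right)\right) - 2767543 = \left(-5 + 1772 \left(\left(-1127\right) 24283\right)\right) - 2767543 = \left(-5 + 1772 \left(-27366941\right)\right) - 2767543 = \left(-5 - 48494219452\right) - 2767543 = -48494219457 - 2767543 = -48496987000$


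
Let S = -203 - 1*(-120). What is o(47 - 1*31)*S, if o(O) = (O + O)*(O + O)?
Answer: -84992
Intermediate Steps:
o(O) = 4*O**2 (o(O) = (2*O)*(2*O) = 4*O**2)
S = -83 (S = -203 + 120 = -83)
o(47 - 1*31)*S = (4*(47 - 1*31)**2)*(-83) = (4*(47 - 31)**2)*(-83) = (4*16**2)*(-83) = (4*256)*(-83) = 1024*(-83) = -84992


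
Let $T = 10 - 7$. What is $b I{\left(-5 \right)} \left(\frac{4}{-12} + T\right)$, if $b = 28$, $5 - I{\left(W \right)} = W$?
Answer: $\frac{2240}{3} \approx 746.67$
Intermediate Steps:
$I{\left(W \right)} = 5 - W$
$T = 3$
$b I{\left(-5 \right)} \left(\frac{4}{-12} + T\right) = 28 \left(5 - -5\right) \left(\frac{4}{-12} + 3\right) = 28 \left(5 + 5\right) \left(4 \left(- \frac{1}{12}\right) + 3\right) = 28 \cdot 10 \left(- \frac{1}{3} + 3\right) = 280 \cdot \frac{8}{3} = \frac{2240}{3}$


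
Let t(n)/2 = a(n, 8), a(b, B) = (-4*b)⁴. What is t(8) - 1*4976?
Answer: 2092176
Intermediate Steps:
a(b, B) = 256*b⁴
t(n) = 512*n⁴ (t(n) = 2*(256*n⁴) = 512*n⁴)
t(8) - 1*4976 = 512*8⁴ - 1*4976 = 512*4096 - 4976 = 2097152 - 4976 = 2092176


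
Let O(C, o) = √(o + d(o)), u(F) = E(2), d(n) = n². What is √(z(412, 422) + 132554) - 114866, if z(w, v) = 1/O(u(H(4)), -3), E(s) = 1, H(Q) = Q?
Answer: -114866 + √(4771944 + 6*√6)/6 ≈ -1.1450e+5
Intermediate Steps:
u(F) = 1
O(C, o) = √(o + o²)
z(w, v) = √6/6 (z(w, v) = 1/(√(-3*(1 - 3))) = 1/(√(-3*(-2))) = 1/(√6) = √6/6)
√(z(412, 422) + 132554) - 114866 = √(√6/6 + 132554) - 114866 = √(132554 + √6/6) - 114866 = -114866 + √(132554 + √6/6)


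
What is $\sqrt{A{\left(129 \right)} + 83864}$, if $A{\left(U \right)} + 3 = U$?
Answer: $\sqrt{83990} \approx 289.81$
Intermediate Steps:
$A{\left(U \right)} = -3 + U$
$\sqrt{A{\left(129 \right)} + 83864} = \sqrt{\left(-3 + 129\right) + 83864} = \sqrt{126 + 83864} = \sqrt{83990}$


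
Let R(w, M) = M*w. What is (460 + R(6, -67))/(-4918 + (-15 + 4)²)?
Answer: -58/4797 ≈ -0.012091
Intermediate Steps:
(460 + R(6, -67))/(-4918 + (-15 + 4)²) = (460 - 67*6)/(-4918 + (-15 + 4)²) = (460 - 402)/(-4918 + (-11)²) = 58/(-4918 + 121) = 58/(-4797) = 58*(-1/4797) = -58/4797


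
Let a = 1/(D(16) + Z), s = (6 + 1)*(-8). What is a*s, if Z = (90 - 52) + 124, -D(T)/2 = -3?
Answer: -1/3 ≈ -0.33333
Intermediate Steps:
D(T) = 6 (D(T) = -2*(-3) = 6)
Z = 162 (Z = 38 + 124 = 162)
s = -56 (s = 7*(-8) = -56)
a = 1/168 (a = 1/(6 + 162) = 1/168 ≈ 0.0059524)
a*s = (1/168)*(-56) = -1/3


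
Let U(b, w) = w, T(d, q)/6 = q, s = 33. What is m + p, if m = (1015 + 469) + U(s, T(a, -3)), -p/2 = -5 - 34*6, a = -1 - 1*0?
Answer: 1884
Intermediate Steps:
a = -1 (a = -1 + 0 = -1)
T(d, q) = 6*q
p = 418 (p = -2*(-5 - 34*6) = -2*(-5 - 204) = -2*(-209) = 418)
m = 1466 (m = (1015 + 469) + 6*(-3) = 1484 - 18 = 1466)
m + p = 1466 + 418 = 1884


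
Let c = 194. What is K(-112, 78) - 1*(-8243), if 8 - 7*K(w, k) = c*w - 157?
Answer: 79594/7 ≈ 11371.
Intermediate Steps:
K(w, k) = 165/7 - 194*w/7 (K(w, k) = 8/7 - (194*w - 157)/7 = 8/7 - (-157 + 194*w)/7 = 8/7 + (157/7 - 194*w/7) = 165/7 - 194*w/7)
K(-112, 78) - 1*(-8243) = (165/7 - 194/7*(-112)) - 1*(-8243) = (165/7 + 3104) + 8243 = 21893/7 + 8243 = 79594/7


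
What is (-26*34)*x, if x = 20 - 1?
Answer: -16796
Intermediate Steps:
x = 19
(-26*34)*x = -26*34*19 = -884*19 = -16796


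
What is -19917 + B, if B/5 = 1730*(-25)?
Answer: -236167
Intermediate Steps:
B = -216250 (B = 5*(1730*(-25)) = 5*(-43250) = -216250)
-19917 + B = -19917 - 216250 = -236167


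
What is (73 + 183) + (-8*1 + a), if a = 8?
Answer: 256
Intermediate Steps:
(73 + 183) + (-8*1 + a) = (73 + 183) + (-8*1 + 8) = 256 + (-8 + 8) = 256 + 0 = 256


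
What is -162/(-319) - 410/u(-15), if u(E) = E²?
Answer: -18868/14355 ≈ -1.3144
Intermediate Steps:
-162/(-319) - 410/u(-15) = -162/(-319) - 410/((-15)²) = -162*(-1/319) - 410/225 = 162/319 - 410*1/225 = 162/319 - 82/45 = -18868/14355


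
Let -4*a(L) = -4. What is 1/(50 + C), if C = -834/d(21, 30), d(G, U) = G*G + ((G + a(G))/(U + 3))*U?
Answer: 461/22216 ≈ 0.020751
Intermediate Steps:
a(L) = 1 (a(L) = -1/4*(-4) = 1)
d(G, U) = G**2 + U*(1 + G)/(3 + U) (d(G, U) = G*G + ((G + 1)/(U + 3))*U = G**2 + ((1 + G)/(3 + U))*U = G**2 + U*(1 + G)/(3 + U))
C = -834/461 (C = -834*(3 + 30)/(30 + 3*21**2 + 21*30 + 30*21**2) = -834*33/(30 + 3*441 + 630 + 30*441) = -834*33/(30 + 1323 + 630 + 13230) = -834/((1/33)*15213) = -834/461 ≈ -1.8091)
1/(50 + C) = 1/(50 - 834/461) = 1/(22216/461) = 461/22216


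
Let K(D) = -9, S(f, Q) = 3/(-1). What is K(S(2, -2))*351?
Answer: -3159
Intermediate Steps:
S(f, Q) = -3 (S(f, Q) = 3*(-1) = -3)
K(S(2, -2))*351 = -9*351 = -3159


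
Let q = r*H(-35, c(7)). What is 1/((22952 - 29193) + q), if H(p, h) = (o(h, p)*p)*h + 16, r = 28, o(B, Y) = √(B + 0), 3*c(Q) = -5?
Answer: -156411/1026138923 - 14700*I*√15/1026138923 ≈ -0.00015243 - 5.5483e-5*I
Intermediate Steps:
c(Q) = -5/3 (c(Q) = (⅓)*(-5) = -5/3)
o(B, Y) = √B
H(p, h) = 16 + p*h^(3/2) (H(p, h) = (√h*p)*h + 16 = (p*√h)*h + 16 = p*h^(3/2) + 16 = 16 + p*h^(3/2))
q = 448 + 4900*I*√15/9 (q = 28*(16 - (-175)*I*√15/9) = 28*(16 + 175*I*√15/9) = 448 + 4900*I*√15/9 ≈ 448.0 + 2108.6*I)
1/((22952 - 29193) + q) = 1/((22952 - 29193) + (448 + 4900*I*√15/9)) = 1/(-6241 + (448 + 4900*I*√15/9)) = 1/(-5793 + 4900*I*√15/9)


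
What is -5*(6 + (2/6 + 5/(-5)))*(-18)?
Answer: 480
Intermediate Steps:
-5*(6 + (2/6 + 5/(-5)))*(-18) = -5*(6 + (2*(⅙) + 5*(-⅕)))*(-18) = -5*(6 + (⅓ - 1))*(-18) = -5*(6 - ⅔)*(-18) = -5*16/3*(-18) = -80/3*(-18) = 480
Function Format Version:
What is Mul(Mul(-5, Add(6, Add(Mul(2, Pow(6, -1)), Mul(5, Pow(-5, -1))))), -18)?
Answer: 480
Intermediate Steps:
Mul(Mul(-5, Add(6, Add(Mul(2, Pow(6, -1)), Mul(5, Pow(-5, -1))))), -18) = Mul(Mul(-5, Add(6, Add(Mul(2, Rational(1, 6)), Mul(5, Rational(-1, 5))))), -18) = Mul(Mul(-5, Add(6, Add(Rational(1, 3), -1))), -18) = Mul(Mul(-5, Add(6, Rational(-2, 3))), -18) = Mul(Mul(-5, Rational(16, 3)), -18) = Mul(Rational(-80, 3), -18) = 480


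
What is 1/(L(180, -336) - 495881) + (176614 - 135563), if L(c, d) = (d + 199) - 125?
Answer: 20367166292/496143 ≈ 41051.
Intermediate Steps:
L(c, d) = 74 + d (L(c, d) = (199 + d) - 125 = 74 + d)
1/(L(180, -336) - 495881) + (176614 - 135563) = 1/((74 - 336) - 495881) + (176614 - 135563) = 1/(-262 - 495881) + 41051 = 1/(-496143) + 41051 = -1/496143 + 41051 = 20367166292/496143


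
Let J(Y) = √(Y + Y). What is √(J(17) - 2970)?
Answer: √(-2970 + √34) ≈ 54.444*I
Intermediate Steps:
J(Y) = √2*√Y (J(Y) = √(2*Y) = √2*√Y)
√(J(17) - 2970) = √(√2*√17 - 2970) = √(√34 - 2970) = √(-2970 + √34)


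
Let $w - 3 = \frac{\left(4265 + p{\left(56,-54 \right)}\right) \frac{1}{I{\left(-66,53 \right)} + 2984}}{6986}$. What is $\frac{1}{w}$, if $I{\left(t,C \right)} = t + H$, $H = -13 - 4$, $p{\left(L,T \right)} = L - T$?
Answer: $\frac{2895198}{8686219} \approx 0.33331$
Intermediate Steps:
$H = -17$
$I{\left(t,C \right)} = -17 + t$ ($I{\left(t,C \right)} = t - 17 = -17 + t$)
$w = \frac{8686219}{2895198}$ ($w = 3 + \frac{\left(4265 + \left(56 - -54\right)\right) \frac{1}{\left(-17 - 66\right) + 2984}}{6986} = 3 + \frac{4265 + \left(56 + 54\right)}{-83 + 2984} \cdot \frac{1}{6986} = 3 + \frac{4265 + 110}{2901} \cdot \frac{1}{6986} = 3 + 4375 \cdot \frac{1}{2901} \cdot \frac{1}{6986} = 3 + \frac{4375}{2901} \cdot \frac{1}{6986} = 3 + \frac{625}{2895198} = \frac{8686219}{2895198} \approx 3.0002$)
$\frac{1}{w} = \frac{1}{\frac{8686219}{2895198}} = \frac{2895198}{8686219}$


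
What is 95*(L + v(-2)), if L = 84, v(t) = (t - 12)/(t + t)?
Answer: 16625/2 ≈ 8312.5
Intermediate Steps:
v(t) = (-12 + t)/(2*t) (v(t) = (-12 + t)/((2*t)) = (-12 + t)*(1/(2*t)) = (-12 + t)/(2*t))
95*(L + v(-2)) = 95*(84 + (½)*(-12 - 2)/(-2)) = 95*(84 + (½)*(-½)*(-14)) = 95*(84 + 7/2) = 95*(175/2) = 16625/2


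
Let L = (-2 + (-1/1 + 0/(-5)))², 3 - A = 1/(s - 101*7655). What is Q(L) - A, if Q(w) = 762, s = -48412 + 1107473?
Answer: 217002655/285906 ≈ 759.00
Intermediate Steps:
s = 1059061
A = 857717/285906 (A = 3 - 1/(1059061 - 101*7655) = 3 - 1/(1059061 - 773155) = 3 - 1/285906 = 857717/285906 ≈ 3.0000)
L = 9 (L = (-2 + (-1*1 + 0*(-⅕)))² = (-2 + (-1 + 0))² = (-2 - 1)² = (-3)² = 9)
Q(L) - A = 762 - 1*857717/285906 = 762 - 857717/285906 = 217002655/285906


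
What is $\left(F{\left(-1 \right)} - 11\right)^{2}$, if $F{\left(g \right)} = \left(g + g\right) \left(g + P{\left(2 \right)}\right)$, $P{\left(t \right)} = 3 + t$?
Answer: $361$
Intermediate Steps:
$F{\left(g \right)} = 2 g \left(5 + g\right)$ ($F{\left(g \right)} = \left(g + g\right) \left(g + \left(3 + 2\right)\right) = 2 g \left(g + 5\right) = 2 g \left(5 + g\right)$)
$\left(F{\left(-1 \right)} - 11\right)^{2} = \left(2 \left(-1\right) \left(5 - 1\right) - 11\right)^{2} = \left(2 \left(-1\right) 4 - 11\right)^{2} = \left(-8 - 11\right)^{2} = \left(-19\right)^{2} = 361$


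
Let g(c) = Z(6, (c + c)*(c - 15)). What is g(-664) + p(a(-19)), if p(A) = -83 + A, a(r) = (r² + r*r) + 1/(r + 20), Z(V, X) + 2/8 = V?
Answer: 2583/4 ≈ 645.75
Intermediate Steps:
Z(V, X) = -¼ + V
a(r) = 1/(20 + r) + 2*r² (a(r) = (r² + r²) + 1/(20 + r) = 2*r² + 1/(20 + r) = 1/(20 + r) + 2*r²)
g(c) = 23/4 (g(c) = -¼ + 6 = 23/4)
g(-664) + p(a(-19)) = 23/4 + (-83 + (1 + 2*(-19)³ + 40*(-19)²)/(20 - 19)) = 23/4 + (-83 + (1 + 2*(-6859) + 40*361)/1) = 23/4 + (-83 + 1*(1 - 13718 + 14440)) = 23/4 + (-83 + 1*723) = 23/4 + (-83 + 723) = 23/4 + 640 = 2583/4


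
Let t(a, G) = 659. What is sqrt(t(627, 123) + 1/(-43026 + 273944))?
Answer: sqrt(35139938106034)/230918 ≈ 25.671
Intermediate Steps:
sqrt(t(627, 123) + 1/(-43026 + 273944)) = sqrt(659 + 1/(-43026 + 273944)) = sqrt(659 + 1/230918) = sqrt(152174963/230918) = sqrt(35139938106034)/230918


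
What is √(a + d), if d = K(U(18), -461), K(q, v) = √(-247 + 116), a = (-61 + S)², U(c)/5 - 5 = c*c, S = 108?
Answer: √(2209 + I*√131) ≈ 47.0 + 0.1218*I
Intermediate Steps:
U(c) = 25 + 5*c² (U(c) = 25 + 5*(c*c) = 25 + 5*c²)
a = 2209 (a = (-61 + 108)² = 47² = 2209)
K(q, v) = I*√131 (K(q, v) = √(-131) = I*√131)
d = I*√131 ≈ 11.446*I
√(a + d) = √(2209 + I*√131)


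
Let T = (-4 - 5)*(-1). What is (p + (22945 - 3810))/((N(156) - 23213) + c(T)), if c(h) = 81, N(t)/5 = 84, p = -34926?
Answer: 15791/22712 ≈ 0.69527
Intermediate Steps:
N(t) = 420 (N(t) = 5*84 = 420)
T = 9 (T = -9*(-1) = 9)
(p + (22945 - 3810))/((N(156) - 23213) + c(T)) = (-34926 + (22945 - 3810))/((420 - 23213) + 81) = (-34926 + 19135)/(-22793 + 81) = -15791/(-22712) = -15791*(-1/22712) = 15791/22712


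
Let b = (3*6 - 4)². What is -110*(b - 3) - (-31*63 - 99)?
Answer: -19178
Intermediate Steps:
b = 196 (b = (18 - 4)² = 14² = 196)
-110*(b - 3) - (-31*63 - 99) = -110*(196 - 3) - (-31*63 - 99) = -110*193 - (-1953 - 99) = -21230 - 1*(-2052) = -21230 + 2052 = -19178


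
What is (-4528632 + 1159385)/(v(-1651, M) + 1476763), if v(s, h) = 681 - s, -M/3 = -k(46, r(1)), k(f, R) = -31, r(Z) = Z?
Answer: -3369247/1479095 ≈ -2.2779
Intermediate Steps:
M = -93 (M = -(-3)*(-31) = -3*31 = -93)
(-4528632 + 1159385)/(v(-1651, M) + 1476763) = (-4528632 + 1159385)/((681 - 1*(-1651)) + 1476763) = -3369247/((681 + 1651) + 1476763) = -3369247/(2332 + 1476763) = -3369247/1479095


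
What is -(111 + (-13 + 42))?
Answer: -140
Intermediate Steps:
-(111 + (-13 + 42)) = -(111 + 29) = -1*140 = -140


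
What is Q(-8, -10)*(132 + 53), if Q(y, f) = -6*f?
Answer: 11100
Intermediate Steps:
Q(-8, -10)*(132 + 53) = (-6*(-10))*(132 + 53) = 60*185 = 11100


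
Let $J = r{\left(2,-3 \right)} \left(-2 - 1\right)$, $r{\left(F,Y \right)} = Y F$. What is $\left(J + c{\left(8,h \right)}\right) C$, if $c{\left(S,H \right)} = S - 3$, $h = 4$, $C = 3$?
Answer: $69$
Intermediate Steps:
$r{\left(F,Y \right)} = F Y$
$c{\left(S,H \right)} = -3 + S$
$J = 18$ ($J = 2 \left(-3\right) \left(-2 - 1\right) = \left(-6\right) \left(-3\right) = 18$)
$\left(J + c{\left(8,h \right)}\right) C = \left(18 + \left(-3 + 8\right)\right) 3 = \left(18 + 5\right) 3 = 23 \cdot 3 = 69$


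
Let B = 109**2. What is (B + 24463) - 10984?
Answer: 25360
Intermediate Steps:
B = 11881
(B + 24463) - 10984 = (11881 + 24463) - 10984 = 36344 - 10984 = 25360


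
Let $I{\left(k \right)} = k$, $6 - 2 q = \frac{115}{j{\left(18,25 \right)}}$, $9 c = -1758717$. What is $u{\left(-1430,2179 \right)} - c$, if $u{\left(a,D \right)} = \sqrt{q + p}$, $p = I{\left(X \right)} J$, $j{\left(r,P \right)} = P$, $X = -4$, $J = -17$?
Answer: $195413 + \frac{\sqrt{6870}}{10} \approx 1.9542 \cdot 10^{5}$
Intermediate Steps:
$c = -195413$ ($c = \frac{1}{9} \left(-1758717\right) = -195413$)
$q = \frac{7}{10}$ ($q = 3 - \frac{115 \cdot \frac{1}{25}}{2} = 3 - \frac{23}{10} = \frac{7}{10} \approx 0.7$)
$p = 68$ ($p = \left(-4\right) \left(-17\right) = 68$)
$u{\left(a,D \right)} = \frac{\sqrt{6870}}{10}$ ($u{\left(a,D \right)} = \sqrt{\frac{7}{10} + 68} = \sqrt{\frac{687}{10}} = \frac{\sqrt{6870}}{10}$)
$u{\left(-1430,2179 \right)} - c = \frac{\sqrt{6870}}{10} - -195413 = \frac{\sqrt{6870}}{10} + 195413 = 195413 + \frac{\sqrt{6870}}{10}$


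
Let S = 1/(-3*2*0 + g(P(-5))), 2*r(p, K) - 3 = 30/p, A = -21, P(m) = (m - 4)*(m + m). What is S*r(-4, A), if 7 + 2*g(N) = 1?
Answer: ¾ ≈ 0.75000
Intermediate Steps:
P(m) = 2*m*(-4 + m) (P(m) = (-4 + m)*(2*m) = 2*m*(-4 + m))
r(p, K) = 3/2 + 15/p (r(p, K) = 3/2 + (30/p)/2 = 3/2 + 15/p)
g(N) = -3 (g(N) = -7/2 + (½)*1 = -7/2 + ½ = -3)
S = -⅓ (S = 1/(-3*2*0 - 3) = 1/(-6*0 - 3) = 1/(0 - 3) = 1/(-3) = -⅓ ≈ -0.33333)
S*r(-4, A) = -(3/2 + 15/(-4))/3 = -(3/2 + 15*(-¼))/3 = -(3/2 - 15/4)/3 = -⅓*(-9/4) = ¾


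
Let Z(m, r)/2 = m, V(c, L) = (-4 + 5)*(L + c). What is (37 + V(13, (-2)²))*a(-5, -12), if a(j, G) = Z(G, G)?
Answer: -1296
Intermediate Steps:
V(c, L) = L + c (V(c, L) = 1*(L + c) = L + c)
Z(m, r) = 2*m
a(j, G) = 2*G
(37 + V(13, (-2)²))*a(-5, -12) = (37 + ((-2)² + 13))*(2*(-12)) = (37 + (4 + 13))*(-24) = (37 + 17)*(-24) = 54*(-24) = -1296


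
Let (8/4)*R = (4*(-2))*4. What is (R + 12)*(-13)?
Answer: 52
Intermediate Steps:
R = -16 (R = ((4*(-2))*4)/2 = (-8*4)/2 = (1/2)*(-32) = -16)
(R + 12)*(-13) = (-16 + 12)*(-13) = -4*(-13) = 52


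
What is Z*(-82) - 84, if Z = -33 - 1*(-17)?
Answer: 1228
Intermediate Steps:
Z = -16 (Z = -33 + 17 = -16)
Z*(-82) - 84 = -16*(-82) - 84 = 1312 - 84 = 1228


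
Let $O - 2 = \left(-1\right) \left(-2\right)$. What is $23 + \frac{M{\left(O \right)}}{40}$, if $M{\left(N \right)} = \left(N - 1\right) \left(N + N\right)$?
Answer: $\frac{118}{5} \approx 23.6$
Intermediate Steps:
$O = 4$ ($O = 2 - -2 = 2 + 2 = 4$)
$M{\left(N \right)} = 2 N \left(-1 + N\right)$ ($M{\left(N \right)} = \left(-1 + N\right) 2 N = 2 N \left(-1 + N\right)$)
$23 + \frac{M{\left(O \right)}}{40} = 23 + \frac{2 \cdot 4 \left(-1 + 4\right)}{40} = 23 + \frac{2 \cdot 4 \cdot 3}{40} = 23 + \frac{1}{40} \cdot 24 = 23 + \frac{3}{5} = \frac{118}{5}$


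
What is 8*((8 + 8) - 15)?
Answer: 8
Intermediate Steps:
8*((8 + 8) - 15) = 8*(16 - 15) = 8*1 = 8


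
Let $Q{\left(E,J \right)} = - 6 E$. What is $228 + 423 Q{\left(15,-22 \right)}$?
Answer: $-37842$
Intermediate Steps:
$228 + 423 Q{\left(15,-22 \right)} = 228 + 423 \left(\left(-6\right) 15\right) = 228 + 423 \left(-90\right) = 228 - 38070 = -37842$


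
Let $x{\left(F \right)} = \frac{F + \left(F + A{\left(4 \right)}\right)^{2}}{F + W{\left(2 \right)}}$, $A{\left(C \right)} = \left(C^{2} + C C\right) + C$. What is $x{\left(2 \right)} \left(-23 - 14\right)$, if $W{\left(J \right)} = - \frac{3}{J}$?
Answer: $-107004$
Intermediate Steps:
$A{\left(C \right)} = C + 2 C^{2}$ ($A{\left(C \right)} = \left(C^{2} + C^{2}\right) + C = 2 C^{2} + C = C + 2 C^{2}$)
$x{\left(F \right)} = \frac{F + \left(36 + F\right)^{2}}{- \frac{3}{2} + F}$ ($x{\left(F \right)} = \frac{F + \left(F + 4 \left(1 + 2 \cdot 4\right)\right)^{2}}{F - \frac{3}{2}} = \frac{F + \left(F + 4 \left(1 + 8\right)\right)^{2}}{F - \frac{3}{2}} = \frac{F + \left(F + 4 \cdot 9\right)^{2}}{F - \frac{3}{2}} = \frac{F + \left(F + 36\right)^{2}}{- \frac{3}{2} + F} = \frac{F + \left(36 + F\right)^{2}}{- \frac{3}{2} + F}$)
$x{\left(2 \right)} \left(-23 - 14\right) = \frac{2 \left(2 + \left(36 + 2\right)^{2}\right)}{-3 + 2 \cdot 2} \left(-23 - 14\right) = \frac{2 \left(2 + 38^{2}\right)}{-3 + 4} \left(-37\right) = \frac{2 \left(2 + 1444\right)}{1} \left(-37\right) = 2 \cdot 1 \cdot 1446 \left(-37\right) = 2892 \left(-37\right) = -107004$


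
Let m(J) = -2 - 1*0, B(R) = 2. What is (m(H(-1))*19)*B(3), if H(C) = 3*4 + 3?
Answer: -76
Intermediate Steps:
H(C) = 15 (H(C) = 12 + 3 = 15)
m(J) = -2 (m(J) = -2 + 0 = -2)
(m(H(-1))*19)*B(3) = -2*19*2 = -38*2 = -76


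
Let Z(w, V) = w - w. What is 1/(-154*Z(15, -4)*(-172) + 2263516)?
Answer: 1/2263516 ≈ 4.4179e-7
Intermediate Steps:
Z(w, V) = 0
1/(-154*Z(15, -4)*(-172) + 2263516) = 1/(-154*0*(-172) + 2263516) = 1/(0*(-172) + 2263516) = 1/(0 + 2263516) = 1/2263516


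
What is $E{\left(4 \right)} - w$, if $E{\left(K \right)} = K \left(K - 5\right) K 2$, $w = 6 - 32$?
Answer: $-6$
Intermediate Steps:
$w = -26$ ($w = 6 - 32 = -26$)
$E{\left(K \right)} = 2 K^{2} \left(-5 + K\right)$ ($E{\left(K \right)} = K \left(-5 + K\right) K 2 = K^{2} \left(-5 + K\right) 2 = 2 K^{2} \left(-5 + K\right)$)
$E{\left(4 \right)} - w = 2 \cdot 4^{2} \left(-5 + 4\right) - -26 = 2 \cdot 16 \left(-1\right) + 26 = -32 + 26 = -6$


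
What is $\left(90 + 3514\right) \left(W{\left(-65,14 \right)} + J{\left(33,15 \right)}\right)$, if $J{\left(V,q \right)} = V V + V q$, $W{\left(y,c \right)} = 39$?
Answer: $5849292$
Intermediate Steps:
$J{\left(V,q \right)} = V^{2} + V q$
$\left(90 + 3514\right) \left(W{\left(-65,14 \right)} + J{\left(33,15 \right)}\right) = \left(90 + 3514\right) \left(39 + 33 \left(33 + 15\right)\right) = 3604 \left(39 + 33 \cdot 48\right) = 3604 \left(39 + 1584\right) = 3604 \cdot 1623 = 5849292$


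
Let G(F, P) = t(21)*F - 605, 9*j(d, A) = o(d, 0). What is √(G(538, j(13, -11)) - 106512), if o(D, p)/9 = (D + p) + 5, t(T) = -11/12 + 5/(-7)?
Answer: I*√190502214/42 ≈ 328.63*I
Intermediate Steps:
t(T) = -137/84 (t(T) = -11*1/12 + 5*(-⅐) = -11/12 - 5/7 = -137/84)
o(D, p) = 45 + 9*D + 9*p (o(D, p) = 9*((D + p) + 5) = 9*(5 + D + p) = 45 + 9*D + 9*p)
j(d, A) = 5 + d (j(d, A) = (45 + 9*d + 9*0)/9 = (45 + 9*d + 0)/9 = (45 + 9*d)/9 = 5 + d)
G(F, P) = -605 - 137*F/84 (G(F, P) = -137*F/84 - 605 = -605 - 137*F/84)
√(G(538, j(13, -11)) - 106512) = √((-605 - 137/84*538) - 106512) = √((-605 - 36853/42) - 106512) = √(-62263/42 - 106512) = √(-4535767/42) = I*√190502214/42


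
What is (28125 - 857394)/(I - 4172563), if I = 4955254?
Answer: -39489/37271 ≈ -1.0595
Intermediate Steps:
(28125 - 857394)/(I - 4172563) = (28125 - 857394)/(4955254 - 4172563) = -829269/782691 = -829269*1/782691 = -39489/37271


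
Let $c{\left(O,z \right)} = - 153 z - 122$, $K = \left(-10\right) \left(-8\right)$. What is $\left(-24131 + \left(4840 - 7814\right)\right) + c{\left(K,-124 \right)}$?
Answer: $-8255$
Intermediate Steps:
$K = 80$
$c{\left(O,z \right)} = -122 - 153 z$
$\left(-24131 + \left(4840 - 7814\right)\right) + c{\left(K,-124 \right)} = \left(-24131 + \left(4840 - 7814\right)\right) - -18850 = \left(-24131 - 2974\right) + \left(-122 + 18972\right) = -27105 + 18850 = -8255$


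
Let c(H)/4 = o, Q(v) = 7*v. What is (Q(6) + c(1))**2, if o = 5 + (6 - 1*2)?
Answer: 6084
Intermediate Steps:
o = 9 (o = 5 + (6 - 2) = 5 + 4 = 9)
c(H) = 36 (c(H) = 4*9 = 36)
(Q(6) + c(1))**2 = (7*6 + 36)**2 = (42 + 36)**2 = 78**2 = 6084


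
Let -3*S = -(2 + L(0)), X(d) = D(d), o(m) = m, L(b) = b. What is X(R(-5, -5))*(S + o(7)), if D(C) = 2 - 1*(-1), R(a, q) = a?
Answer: 23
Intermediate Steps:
D(C) = 3 (D(C) = 2 + 1 = 3)
X(d) = 3
S = 2/3 (S = -(-1)*(2 + 0)/3 = -(-1)*2/3 = -1/3*(-2) = 2/3 ≈ 0.66667)
X(R(-5, -5))*(S + o(7)) = 3*(2/3 + 7) = 3*(23/3) = 23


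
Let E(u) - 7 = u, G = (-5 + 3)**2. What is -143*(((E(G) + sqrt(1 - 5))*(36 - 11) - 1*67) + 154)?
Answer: -51766 - 7150*I ≈ -51766.0 - 7150.0*I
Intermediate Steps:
G = 4 (G = (-2)**2 = 4)
E(u) = 7 + u
-143*(((E(G) + sqrt(1 - 5))*(36 - 11) - 1*67) + 154) = -143*((((7 + 4) + sqrt(1 - 5))*(36 - 11) - 1*67) + 154) = -143*(((11 + sqrt(-4))*25 - 67) + 154) = -143*(((11 + 2*I)*25 - 67) + 154) = -143*(((275 + 50*I) - 67) + 154) = -143*((208 + 50*I) + 154) = -143*(362 + 50*I) = -51766 - 7150*I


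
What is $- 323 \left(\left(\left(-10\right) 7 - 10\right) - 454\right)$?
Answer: $172482$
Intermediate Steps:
$- 323 \left(\left(\left(-10\right) 7 - 10\right) - 454\right) = - 323 \left(\left(-70 - 10\right) - 454\right) = - 323 \left(-80 - 454\right) = \left(-323\right) \left(-534\right) = 172482$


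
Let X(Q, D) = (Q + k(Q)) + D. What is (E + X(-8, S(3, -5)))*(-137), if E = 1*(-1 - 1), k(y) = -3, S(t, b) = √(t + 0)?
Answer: 1781 - 137*√3 ≈ 1543.7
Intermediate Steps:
S(t, b) = √t
E = -2 (E = 1*(-2) = -2)
X(Q, D) = -3 + D + Q (X(Q, D) = (Q - 3) + D = (-3 + Q) + D = -3 + D + Q)
(E + X(-8, S(3, -5)))*(-137) = (-2 + (-3 + √3 - 8))*(-137) = (-2 + (-11 + √3))*(-137) = (-13 + √3)*(-137) = 1781 - 137*√3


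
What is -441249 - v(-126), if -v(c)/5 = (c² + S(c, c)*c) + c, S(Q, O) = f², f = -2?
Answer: -365019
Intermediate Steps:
S(Q, O) = 4 (S(Q, O) = (-2)² = 4)
v(c) = -25*c - 5*c² (v(c) = -5*((c² + 4*c) + c) = -5*(c² + 5*c) = -25*c - 5*c²)
-441249 - v(-126) = -441249 - (-5)*(-126)*(5 - 126) = -441249 - (-5)*(-126)*(-121) = -441249 - 1*(-76230) = -441249 + 76230 = -365019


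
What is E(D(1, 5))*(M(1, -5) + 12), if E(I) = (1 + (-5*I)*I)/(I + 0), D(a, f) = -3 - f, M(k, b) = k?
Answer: 4147/8 ≈ 518.38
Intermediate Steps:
E(I) = (1 - 5*I²)/I
E(D(1, 5))*(M(1, -5) + 12) = (1/(-3 - 1*5) - 5*(-3 - 1*5))*(1 + 12) = (1/(-3 - 5) - 5*(-3 - 5))*13 = (1/(-8) - 5*(-8))*13 = (-⅛ + 40)*13 = (319/8)*13 = 4147/8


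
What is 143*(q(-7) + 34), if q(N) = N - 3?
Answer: 3432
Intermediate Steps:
q(N) = -3 + N
143*(q(-7) + 34) = 143*((-3 - 7) + 34) = 143*(-10 + 34) = 143*24 = 3432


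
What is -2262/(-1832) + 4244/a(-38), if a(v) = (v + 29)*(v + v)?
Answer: 1165277/156636 ≈ 7.4394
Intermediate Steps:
a(v) = 2*v*(29 + v) (a(v) = (29 + v)*(2*v) = 2*v*(29 + v))
-2262/(-1832) + 4244/a(-38) = -2262/(-1832) + 4244/((2*(-38)*(29 - 38))) = -2262*(-1/1832) + 4244/((2*(-38)*(-9))) = 1131/916 + 4244/684 = 1131/916 + 4244*(1/684) = 1131/916 + 1061/171 = 1165277/156636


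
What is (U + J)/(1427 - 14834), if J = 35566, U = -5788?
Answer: -9926/4469 ≈ -2.2211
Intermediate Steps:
(U + J)/(1427 - 14834) = (-5788 + 35566)/(1427 - 14834) = 29778/(-13407) = 29778*(-1/13407) = -9926/4469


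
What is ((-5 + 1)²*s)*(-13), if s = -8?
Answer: 1664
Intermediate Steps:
((-5 + 1)²*s)*(-13) = ((-5 + 1)²*(-8))*(-13) = ((-4)²*(-8))*(-13) = (16*(-8))*(-13) = -128*(-13) = 1664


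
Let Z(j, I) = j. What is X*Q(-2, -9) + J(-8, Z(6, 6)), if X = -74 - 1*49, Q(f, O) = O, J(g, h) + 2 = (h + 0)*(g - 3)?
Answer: 1039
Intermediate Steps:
J(g, h) = -2 + h*(-3 + g) (J(g, h) = -2 + (h + 0)*(g - 3) = -2 + h*(-3 + g))
X = -123 (X = -74 - 49 = -123)
X*Q(-2, -9) + J(-8, Z(6, 6)) = -123*(-9) + (-2 - 3*6 - 8*6) = 1107 + (-2 - 18 - 48) = 1107 - 68 = 1039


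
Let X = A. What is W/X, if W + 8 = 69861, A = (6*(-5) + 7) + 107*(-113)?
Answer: -69853/12114 ≈ -5.7663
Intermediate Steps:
A = -12114 (A = (-30 + 7) - 12091 = -23 - 12091 = -12114)
W = 69853 (W = -8 + 69861 = 69853)
X = -12114
W/X = 69853/(-12114) = 69853*(-1/12114) = -69853/12114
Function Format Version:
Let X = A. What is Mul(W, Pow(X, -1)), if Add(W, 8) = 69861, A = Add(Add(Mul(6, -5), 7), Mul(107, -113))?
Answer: Rational(-69853, 12114) ≈ -5.7663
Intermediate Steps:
A = -12114 (A = Add(Add(-30, 7), -12091) = Add(-23, -12091) = -12114)
W = 69853 (W = Add(-8, 69861) = 69853)
X = -12114
Mul(W, Pow(X, -1)) = Mul(69853, Pow(-12114, -1)) = Mul(69853, Rational(-1, 12114)) = Rational(-69853, 12114)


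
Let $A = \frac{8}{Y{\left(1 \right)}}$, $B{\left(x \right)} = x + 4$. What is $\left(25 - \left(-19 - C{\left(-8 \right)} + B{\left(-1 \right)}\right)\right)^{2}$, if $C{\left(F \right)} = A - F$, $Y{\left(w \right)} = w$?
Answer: $3249$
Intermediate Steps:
$B{\left(x \right)} = 4 + x$
$A = 8$ ($A = \frac{8}{1} = 8 \cdot 1 = 8$)
$C{\left(F \right)} = 8 - F$
$\left(25 - \left(-19 - C{\left(-8 \right)} + B{\left(-1 \right)}\right)\right)^{2} = \left(25 + \left(\left(8 - -8\right) - -16\right)\right)^{2} = \left(25 + \left(\left(8 + 8\right) + \left(20 - \left(3 + 1\right)\right)\right)\right)^{2} = \left(25 + \left(16 + \left(20 - 4\right)\right)\right)^{2} = \left(25 + \left(16 + 16\right)\right)^{2} = \left(25 + 32\right)^{2} = 57^{2} = 3249$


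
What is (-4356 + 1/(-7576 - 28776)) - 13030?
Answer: -632015873/36352 ≈ -17386.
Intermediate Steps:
(-4356 + 1/(-7576 - 28776)) - 13030 = (-4356 + 1/(-36352)) - 13030 = (-4356 - 1/36352) - 13030 = -158349313/36352 - 13030 = -632015873/36352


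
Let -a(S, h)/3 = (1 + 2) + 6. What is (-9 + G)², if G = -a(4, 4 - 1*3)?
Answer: 324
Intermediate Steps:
a(S, h) = -27 (a(S, h) = -3*((1 + 2) + 6) = -3*(3 + 6) = -3*9 = -27)
G = 27 (G = -1*(-27) = 27)
(-9 + G)² = (-9 + 27)² = 18² = 324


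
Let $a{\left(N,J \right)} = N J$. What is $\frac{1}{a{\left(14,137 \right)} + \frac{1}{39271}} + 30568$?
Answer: $\frac{2302436179743}{75321779} \approx 30568.0$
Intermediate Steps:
$a{\left(N,J \right)} = J N$
$\frac{1}{a{\left(14,137 \right)} + \frac{1}{39271}} + 30568 = \frac{1}{137 \cdot 14 + \frac{1}{39271}} + 30568 = \frac{1}{1918 + \frac{1}{39271}} + 30568 = \frac{1}{\frac{75321779}{39271}} + 30568 = \frac{39271}{75321779} + 30568 = \frac{2302436179743}{75321779}$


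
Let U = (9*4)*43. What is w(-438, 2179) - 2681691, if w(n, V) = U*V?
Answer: 691401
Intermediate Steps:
U = 1548 (U = 36*43 = 1548)
w(n, V) = 1548*V
w(-438, 2179) - 2681691 = 1548*2179 - 2681691 = 3373092 - 2681691 = 691401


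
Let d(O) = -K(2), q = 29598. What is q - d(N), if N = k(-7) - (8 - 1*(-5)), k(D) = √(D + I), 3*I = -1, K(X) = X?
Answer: 29600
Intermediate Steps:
I = -⅓ (I = (⅓)*(-1) = -⅓ ≈ -0.33333)
k(D) = √(-⅓ + D) (k(D) = √(D - ⅓) = √(-⅓ + D))
N = -13 + I*√66/3 (N = √(-3 + 9*(-7))/3 - (8 - 1*(-5)) = √(-3 - 63)/3 - (8 + 5) = √(-66)/3 - 1*13 = (I*√66)/3 - 13 = I*√66/3 - 13 = -13 + I*√66/3 ≈ -13.0 + 2.708*I)
d(O) = -2 (d(O) = -1*2 = -2)
q - d(N) = 29598 - 1*(-2) = 29598 + 2 = 29600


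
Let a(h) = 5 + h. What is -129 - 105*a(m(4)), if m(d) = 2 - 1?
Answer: -759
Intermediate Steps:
m(d) = 1
-129 - 105*a(m(4)) = -129 - 105*(5 + 1) = -129 - 105*6 = -129 - 630 = -759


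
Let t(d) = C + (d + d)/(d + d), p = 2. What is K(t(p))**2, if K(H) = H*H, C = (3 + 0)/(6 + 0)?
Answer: 81/16 ≈ 5.0625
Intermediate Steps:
C = 1/2 (C = 3/6 = 3*(1/6) = 1/2 ≈ 0.50000)
t(d) = 3/2 (t(d) = 1/2 + (d + d)/(d + d) = 1/2 + (2*d)/((2*d)) = 1/2 + (2*d)*(1/(2*d)) = 1/2 + 1 = 3/2)
K(H) = H**2
K(t(p))**2 = ((3/2)**2)**2 = (9/4)**2 = 81/16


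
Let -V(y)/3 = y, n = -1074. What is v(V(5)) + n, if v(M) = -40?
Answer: -1114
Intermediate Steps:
V(y) = -3*y
v(V(5)) + n = -40 - 1074 = -1114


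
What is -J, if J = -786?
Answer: 786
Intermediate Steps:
-J = -1*(-786) = 786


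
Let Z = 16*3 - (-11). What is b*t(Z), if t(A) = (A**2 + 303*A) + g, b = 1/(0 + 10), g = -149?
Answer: 21209/10 ≈ 2120.9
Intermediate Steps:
Z = 59 (Z = 48 - 1*(-11) = 48 + 11 = 59)
b = 1/10 ≈ 0.10000
t(A) = -149 + A**2 + 303*A (t(A) = (A**2 + 303*A) - 149 = -149 + A**2 + 303*A)
b*t(Z) = (-149 + 59**2 + 303*59)/10 = (-149 + 3481 + 17877)/10 = (1/10)*21209 = 21209/10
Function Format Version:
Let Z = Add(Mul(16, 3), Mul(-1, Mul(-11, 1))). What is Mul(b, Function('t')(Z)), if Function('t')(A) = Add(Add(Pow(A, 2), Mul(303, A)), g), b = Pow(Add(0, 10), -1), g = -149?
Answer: Rational(21209, 10) ≈ 2120.9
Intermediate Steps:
Z = 59 (Z = Add(48, Mul(-1, -11)) = Add(48, 11) = 59)
b = Rational(1, 10) (b = Pow(10, -1) = Rational(1, 10) ≈ 0.10000)
Function('t')(A) = Add(-149, Pow(A, 2), Mul(303, A)) (Function('t')(A) = Add(Add(Pow(A, 2), Mul(303, A)), -149) = Add(-149, Pow(A, 2), Mul(303, A)))
Mul(b, Function('t')(Z)) = Mul(Rational(1, 10), Add(-149, Pow(59, 2), Mul(303, 59))) = Mul(Rational(1, 10), Add(-149, 3481, 17877)) = Mul(Rational(1, 10), 21209) = Rational(21209, 10)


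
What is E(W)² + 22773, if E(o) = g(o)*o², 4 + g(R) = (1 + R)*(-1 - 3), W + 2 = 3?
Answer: 22917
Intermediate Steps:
W = 1 (W = -2 + 3 = 1)
g(R) = -8 - 4*R (g(R) = -4 + (1 + R)*(-1 - 3) = -4 + (1 + R)*(-4) = -4 + (-4 - 4*R) = -8 - 4*R)
E(o) = o²*(-8 - 4*o) (E(o) = (-8 - 4*o)*o² = o²*(-8 - 4*o))
E(W)² + 22773 = (4*1²*(-2 - 1*1))² + 22773 = (4*1*(-2 - 1))² + 22773 = (4*1*(-3))² + 22773 = (-12)² + 22773 = 144 + 22773 = 22917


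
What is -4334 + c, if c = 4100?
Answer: -234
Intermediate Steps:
-4334 + c = -4334 + 4100 = -234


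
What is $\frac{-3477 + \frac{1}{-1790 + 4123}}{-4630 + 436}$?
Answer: $\frac{4055920}{4892301} \approx 0.82904$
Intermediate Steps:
$\frac{-3477 + \frac{1}{-1790 + 4123}}{-4630 + 436} = \frac{-3477 + \frac{1}{2333}}{-4194} = \left(-3477 + \frac{1}{2333}\right) \left(- \frac{1}{4194}\right) = \left(- \frac{8111840}{2333}\right) \left(- \frac{1}{4194}\right) = \frac{4055920}{4892301}$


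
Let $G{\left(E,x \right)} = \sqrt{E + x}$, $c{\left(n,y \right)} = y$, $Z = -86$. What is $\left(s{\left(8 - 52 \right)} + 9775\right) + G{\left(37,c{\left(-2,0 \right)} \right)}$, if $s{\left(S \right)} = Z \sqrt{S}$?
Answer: $9775 + \sqrt{37} - 172 i \sqrt{11} \approx 9781.1 - 570.46 i$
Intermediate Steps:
$s{\left(S \right)} = - 86 \sqrt{S}$
$\left(s{\left(8 - 52 \right)} + 9775\right) + G{\left(37,c{\left(-2,0 \right)} \right)} = \left(- 86 \sqrt{8 - 52} + 9775\right) + \sqrt{37 + 0} = \left(- 86 \sqrt{8 - 52} + 9775\right) + \sqrt{37} = \left(- 86 \sqrt{-44} + 9775\right) + \sqrt{37} = \left(- 86 \cdot 2 i \sqrt{11} + 9775\right) + \sqrt{37} = \left(- 172 i \sqrt{11} + 9775\right) + \sqrt{37} = \left(9775 - 172 i \sqrt{11}\right) + \sqrt{37} = 9775 + \sqrt{37} - 172 i \sqrt{11}$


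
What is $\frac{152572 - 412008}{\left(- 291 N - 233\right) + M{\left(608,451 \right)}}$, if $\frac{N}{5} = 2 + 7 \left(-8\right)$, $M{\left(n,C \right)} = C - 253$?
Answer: $- \frac{259436}{78535} \approx -3.3034$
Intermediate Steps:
$M{\left(n,C \right)} = -253 + C$
$N = -270$ ($N = 5 \left(2 + 7 \left(-8\right)\right) = 5 \left(2 - 56\right) = 5 \left(-54\right) = -270$)
$\frac{152572 - 412008}{\left(- 291 N - 233\right) + M{\left(608,451 \right)}} = \frac{152572 - 412008}{\left(\left(-291\right) \left(-270\right) - 233\right) + \left(-253 + 451\right)} = - \frac{259436}{\left(78570 - 233\right) + 198} = - \frac{259436}{78337 + 198} = - \frac{259436}{78535}$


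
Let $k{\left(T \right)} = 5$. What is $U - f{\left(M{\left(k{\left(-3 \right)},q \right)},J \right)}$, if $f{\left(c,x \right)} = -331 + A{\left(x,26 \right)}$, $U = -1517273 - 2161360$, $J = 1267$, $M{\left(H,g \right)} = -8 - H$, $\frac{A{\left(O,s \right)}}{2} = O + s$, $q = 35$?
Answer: $-3680888$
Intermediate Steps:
$A{\left(O,s \right)} = 2 O + 2 s$ ($A{\left(O,s \right)} = 2 \left(O + s\right) = 2 O + 2 s$)
$U = -3678633$ ($U = -1517273 - 2161360 = -3678633$)
$f{\left(c,x \right)} = -279 + 2 x$ ($f{\left(c,x \right)} = -331 + \left(2 x + 2 \cdot 26\right) = -331 + \left(2 x + 52\right) = -331 + \left(52 + 2 x\right) = -279 + 2 x$)
$U - f{\left(M{\left(k{\left(-3 \right)},q \right)},J \right)} = -3678633 - \left(-279 + 2 \cdot 1267\right) = -3678633 - \left(-279 + 2534\right) = -3678633 - 2255 = -3680888$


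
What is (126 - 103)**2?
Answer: 529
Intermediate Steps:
(126 - 103)**2 = 23**2 = 529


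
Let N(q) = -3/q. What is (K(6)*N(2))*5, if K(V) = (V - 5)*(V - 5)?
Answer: -15/2 ≈ -7.5000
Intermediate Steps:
K(V) = (-5 + V)² (K(V) = (-5 + V)*(-5 + V) = (-5 + V)²)
(K(6)*N(2))*5 = ((-5 + 6)²*(-3/2))*5 = (1²*(-3*½))*5 = (1*(-3/2))*5 = -3/2*5 = -15/2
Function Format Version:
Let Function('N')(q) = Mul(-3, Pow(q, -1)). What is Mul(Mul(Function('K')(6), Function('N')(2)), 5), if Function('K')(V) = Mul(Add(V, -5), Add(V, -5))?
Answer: Rational(-15, 2) ≈ -7.5000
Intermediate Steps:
Function('K')(V) = Pow(Add(-5, V), 2) (Function('K')(V) = Mul(Add(-5, V), Add(-5, V)) = Pow(Add(-5, V), 2))
Mul(Mul(Function('K')(6), Function('N')(2)), 5) = Mul(Mul(Pow(Add(-5, 6), 2), Mul(-3, Pow(2, -1))), 5) = Mul(Mul(Pow(1, 2), Mul(-3, Rational(1, 2))), 5) = Mul(Mul(1, Rational(-3, 2)), 5) = Mul(Rational(-3, 2), 5) = Rational(-15, 2)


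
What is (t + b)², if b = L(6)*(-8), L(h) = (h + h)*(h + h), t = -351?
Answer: 2259009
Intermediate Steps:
L(h) = 4*h² (L(h) = (2*h)*(2*h) = 4*h²)
b = -1152 (b = (4*6²)*(-8) = (4*36)*(-8) = 144*(-8) = -1152)
(t + b)² = (-351 - 1152)² = (-1503)² = 2259009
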